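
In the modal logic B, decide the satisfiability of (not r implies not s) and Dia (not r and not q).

1. (not r implies not s) and Dia (not r and not q), u
2. not r implies not s, u
3. Dia (not r and not q), u
4. not s, u
5. not r and not q, v
6. not r, v
7. not q, v
Accessibility: uRu, uRv, vRu, vRv

Satisfiable (open branch found)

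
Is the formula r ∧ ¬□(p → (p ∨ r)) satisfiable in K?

Unsatisfiable

1. r ∧ ¬□(p → (p ∨ r)), u
2. r, u
3. ¬□(p → (p ∨ r)), u
4. ¬(p → (p ∨ r)), v
5. p, v
6. ¬(p ∨ r), v
7. ¬p, v
8. ¬r, v
Accessibility: uRv
Branch closes: p and ¬p both at v.
(One branch shown.) All branches close.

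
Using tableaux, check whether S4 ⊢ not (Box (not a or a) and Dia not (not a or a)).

Valid in S4

Tableau for the negation Box (not a or a) and Dia not (not a or a):
1. Box (not a or a) and Dia not (not a or a), 0
2. Box (not a or a), 0
3. Dia not (not a or a), 0
4. not a or a, 0
5. a, 0
6. not (not a or a), 1
7. a, 1
8. not a, 1
Accessibility: 0R0, 0R1, 1R1
Branch closes: a and not a both at 1.
All branches of the negation close; one closing branch shown above.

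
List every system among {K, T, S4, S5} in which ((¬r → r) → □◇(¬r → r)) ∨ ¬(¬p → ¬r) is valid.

S5

S4-tableau for the negation ¬(((¬r → r) → □◇(¬r → r)) ∨ ¬(¬p → ¬r)):
1. ¬(((¬r → r) → □◇(¬r → r)) ∨ ¬(¬p → ¬r)), w0
2. ¬((¬r → r) → □◇(¬r → r)), w0
3. ¬p → ¬r, w0
4. ¬r → r, w0
5. ¬□◇(¬r → r), w0
6. p, w0
7. r, w0
8. ¬◇(¬r → r), w1
9. ¬(¬r → r), w1
10. ¬r, w1
Accessibility: w0Rw0, w0Rw1, w1Rw1
Complete open branch: countermodel on an S4-frame, so not valid in S4, nor in K, T (the same frame is also a K-frame and a T-frame).
S5-tableau for the negation ¬(((¬r → r) → □◇(¬r → r)) ∨ ¬(¬p → ¬r)):
1. ¬(((¬r → r) → □◇(¬r → r)) ∨ ¬(¬p → ¬r)), w0
2. ¬((¬r → r) → □◇(¬r → r)), w0
3. ¬p → ¬r, w0
4. ¬r → r, w0
5. ¬□◇(¬r → r), w0
6. p, w0
7. r, w0
8. ¬◇(¬r → r), w1
9. ¬(¬r → r), w0
10. ¬r, w0
Accessibility: w0Rw0, w0Rw1, w1Rw0, w1Rw1
Branch closes: r and ¬r both at w0.
Every branch closes (one shown): valid in S5.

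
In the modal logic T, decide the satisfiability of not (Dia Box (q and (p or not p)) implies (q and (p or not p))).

1. not (Dia Box (q and (p or not p)) implies (q and (p or not p))), w0
2. Dia Box (q and (p or not p)), w0
3. not (q and (p or not p)), w0
4. not q, w0
5. Box (q and (p or not p)), w1
6. q and (p or not p), w1
7. q, w1
8. p or not p, w1
9. not p, w1
Accessibility: w0Rw0, w0Rw1, w1Rw1

Yes, satisfiable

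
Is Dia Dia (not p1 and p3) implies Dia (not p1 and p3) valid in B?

Tableau for the negation not (Dia Dia (not p1 and p3) implies Dia (not p1 and p3)):
1. not (Dia Dia (not p1 and p3) implies Dia (not p1 and p3)), w0
2. Dia Dia (not p1 and p3), w0
3. not Dia (not p1 and p3), w0
4. not (not p1 and p3), w0
5. not p3, w0
6. Dia (not p1 and p3), w1
7. not (not p1 and p3), w1
8. not p3, w1
9. not p1 and p3, w2
10. not p1, w2
11. p3, w2
Accessibility: w0Rw0, w0Rw1, w1Rw0, w1Rw1, w1Rw2, w2Rw1, w2Rw2
The negation has an open branch (countermodel exists).

No, not valid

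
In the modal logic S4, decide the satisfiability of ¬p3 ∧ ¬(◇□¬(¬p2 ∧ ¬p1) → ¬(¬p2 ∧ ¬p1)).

Satisfiable

1. ¬p3 ∧ ¬(◇□¬(¬p2 ∧ ¬p1) → ¬(¬p2 ∧ ¬p1)), 0
2. ¬p3, 0
3. ¬(◇□¬(¬p2 ∧ ¬p1) → ¬(¬p2 ∧ ¬p1)), 0
4. ◇□¬(¬p2 ∧ ¬p1), 0
5. ¬p2 ∧ ¬p1, 0
6. ¬p2, 0
7. ¬p1, 0
8. □¬(¬p2 ∧ ¬p1), 1
9. ¬(¬p2 ∧ ¬p1), 1
10. p1, 1
Accessibility: 0R0, 0R1, 1R1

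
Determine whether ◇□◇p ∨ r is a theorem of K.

Invalid (countermodel exists)

Tableau for the negation ¬(◇□◇p ∨ r):
1. ¬(◇□◇p ∨ r), w0
2. ¬◇□◇p, w0
3. ¬r, w0
The negation has an open branch (countermodel exists).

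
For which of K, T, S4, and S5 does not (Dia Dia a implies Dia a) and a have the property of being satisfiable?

K-tableau for the formula:
1. not (Dia Dia a implies Dia a) and a, u
2. not (Dia Dia a implies Dia a), u
3. a, u
4. Dia Dia a, u
5. not Dia a, u
6. Dia a, v
7. not a, v
8. a, w
Accessibility: uRv, vRw
Complete open branch: satisfiable in K.
T-tableau for the formula:
1. not (Dia Dia a implies Dia a) and a, u
2. not (Dia Dia a implies Dia a), u
3. a, u
4. Dia Dia a, u
5. not Dia a, u
6. not a, u
Accessibility: uRu
Branch closes: a and not a both at u.
Every branch closes (one shown): unsatisfiable in T, hence also in S4, S5 (every S4/S5-frame is a T-frame).

K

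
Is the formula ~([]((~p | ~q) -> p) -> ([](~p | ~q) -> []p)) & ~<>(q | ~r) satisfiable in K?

1. ~([]((~p | ~q) -> p) -> ([](~p | ~q) -> []p)) & ~<>(q | ~r), w0
2. ~([]((~p | ~q) -> p) -> ([](~p | ~q) -> []p)), w0
3. ~<>(q | ~r), w0
4. []((~p | ~q) -> p), w0
5. ~([](~p | ~q) -> []p), w0
6. [](~p | ~q), w0
7. ~[]p, w0
8. ~p, w1
9. ~(q | ~r), w1
10. ~q, w1
11. r, w1
12. (~p | ~q) -> p, w1
13. ~p | ~q, w1
14. ~(~p | ~q), w1
15. p, w1
16. q, w1
Accessibility: w0Rw1
Branch closes: p and ~p both at w1.
(One branch shown.) All branches close.

Unsatisfiable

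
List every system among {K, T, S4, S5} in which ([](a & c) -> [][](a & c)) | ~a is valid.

S4, S5

T-tableau for the negation ~(([](a & c) -> [][](a & c)) | ~a):
1. ~(([](a & c) -> [][](a & c)) | ~a), w0
2. ~([](a & c) -> [][](a & c)), w0
3. a, w0
4. [](a & c), w0
5. ~[][](a & c), w0
6. a & c, w0
7. c, w0
8. ~[](a & c), w1
9. a & c, w1
10. a, w1
11. c, w1
12. ~(a & c), w2
13. ~c, w2
Accessibility: w0Rw0, w0Rw1, w1Rw1, w1Rw2, w2Rw2
Complete open branch: countermodel on a T-frame, so not valid in T, nor in K (the same frame is also a K-frame).
S4-tableau for the negation ~(([](a & c) -> [][](a & c)) | ~a):
1. ~(([](a & c) -> [][](a & c)) | ~a), w0
2. ~([](a & c) -> [][](a & c)), w0
3. a, w0
4. [](a & c), w0
5. ~[][](a & c), w0
6. a & c, w0
7. c, w0
8. ~[](a & c), w1
9. a & c, w1
10. a, w1
11. c, w1
12. ~(a & c), w2
13. a & c, w2
14. a, w2
15. c, w2
16. ~c, w2
Accessibility: w0Rw0, w0Rw1, w0Rw2, w1Rw1, w1Rw2, w2Rw2
Branch closes: c and ~c both at w2.
Every branch closes (one shown): valid in S4, hence also in S5 (every theorem of S4 is a theorem of S5).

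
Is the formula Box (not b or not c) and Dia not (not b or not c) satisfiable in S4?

1. Box (not b or not c) and Dia not (not b or not c), 0
2. Box (not b or not c), 0
3. Dia not (not b or not c), 0
4. not b or not c, 0
5. not c, 0
6. not (not b or not c), 1
7. b, 1
8. c, 1
9. not b or not c, 1
10. not c, 1
Accessibility: 0R0, 0R1, 1R1
Branch closes: c and not c both at 1.
All branches of the tableau close; one closing branch shown above.

Unsatisfiable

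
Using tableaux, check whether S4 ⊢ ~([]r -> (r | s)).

Tableau for the negation []r -> (r | s):
1. []r -> (r | s), 0
2. r | s, 0   [->-rule on 1 (branches; this branch)]
3. s, 0   [|-rule on 2 (branches; this branch)]
Accessibility: 0R0
The negation has an open branch (countermodel exists).

Invalid (countermodel exists)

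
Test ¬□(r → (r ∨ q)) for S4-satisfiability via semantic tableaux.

No, unsatisfiable

1. ¬□(r → (r ∨ q)), w0
2. ¬(r → (r ∨ q)), w1
3. r, w1
4. ¬(r ∨ q), w1
5. ¬r, w1
6. ¬q, w1
Accessibility: w0Rw0, w0Rw1, w1Rw1
Branch closes: r and ¬r both at w1.
(One branch shown.) All branches close.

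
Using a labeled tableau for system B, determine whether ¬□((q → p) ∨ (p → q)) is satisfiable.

1. ¬□((q → p) ∨ (p → q)), w0
2. ¬((q → p) ∨ (p → q)), w1
3. ¬(q → p), w1
4. ¬(p → q), w1
5. q, w1
6. ¬p, w1
7. p, w1
8. ¬q, w1
Accessibility: w0Rw0, w0Rw1, w1Rw0, w1Rw1
Branch closes: p and ¬p both at w1.
All branches of the tableau close; one closing branch shown above.

Unsatisfiable (every branch closes)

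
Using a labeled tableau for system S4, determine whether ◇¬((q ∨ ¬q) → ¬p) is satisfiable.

1. ◇¬((q ∨ ¬q) → ¬p), u
2. ¬((q ∨ ¬q) → ¬p), v
3. q ∨ ¬q, v
4. p, v
5. ¬q, v
Accessibility: uRu, uRv, vRv

Satisfiable (open branch found)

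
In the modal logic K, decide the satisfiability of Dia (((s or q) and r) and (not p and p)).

Unsatisfiable (every branch closes)

1. Dia (((s or q) and r) and (not p and p)), w0
2. ((s or q) and r) and (not p and p), w1
3. (s or q) and r, w1
4. not p and p, w1
5. s or q, w1
6. r, w1
7. not p, w1
8. p, w1
Accessibility: w0Rw1
Branch closes: p and not p both at w1.
All branches of the tableau close; one closing branch shown above.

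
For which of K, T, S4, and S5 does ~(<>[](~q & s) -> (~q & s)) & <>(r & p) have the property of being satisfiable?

K, T, S4

S4-tableau for the formula:
1. ~(<>[](~q & s) -> (~q & s)) & <>(r & p), 0
2. ~(<>[](~q & s) -> (~q & s)), 0   [&-rule on 1]
3. <>(r & p), 0   [&-rule on 1]
4. <>[](~q & s), 0   [~->-rule on 2]
5. ~(~q & s), 0   [~->-rule on 2]
6. ~s, 0   [~&-rule on 5 (branches; this branch)]
7. r & p, 1   [<>-rule on 3: fresh world 1, 0R1]
8. r, 1   [&-rule on 7]
9. p, 1   [&-rule on 7]
10. [](~q & s), 2   [<>-rule on 4: fresh world 2, 0R2]
11. ~q & s, 2   [[]-rule on 10 via 2R2]
12. ~q, 2   [&-rule on 11]
13. s, 2   [&-rule on 11]
Accessibility: 0R0, 0R1, 0R2, 1R1, 2R2
Complete open branch: satisfiable in S4, hence also in K, T (this S4-model is also a K-model and a T-model).
S5-tableau for the formula:
1. ~(<>[](~q & s) -> (~q & s)) & <>(r & p), 0
2. ~(<>[](~q & s) -> (~q & s)), 0   [&-rule on 1]
3. <>(r & p), 0   [&-rule on 1]
4. <>[](~q & s), 0   [~->-rule on 2]
5. ~(~q & s), 0   [~->-rule on 2]
6. ~s, 0   [~&-rule on 5 (branches; this branch)]
7. r & p, 1   [<>-rule on 3: fresh world 1, 0R1]
8. r, 1   [&-rule on 7]
9. p, 1   [&-rule on 7]
10. [](~q & s), 2   [<>-rule on 4: fresh world 2, 0R2]
11. ~q & s, 0   [[]-rule on 10 via 2R0]
12. ~q, 0   [&-rule on 11]
13. s, 0   [&-rule on 11]
Accessibility: 0R0, 0R1, 0R2, 1R0, 1R1, 1R2, 2R0, 2R1, 2R2
Branch closes: s and ~s both at 0.
Every branch closes (one shown): unsatisfiable in S5.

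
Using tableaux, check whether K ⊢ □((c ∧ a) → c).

Tableau for the negation ¬□((c ∧ a) → c):
1. ¬□((c ∧ a) → c), w0
2. ¬((c ∧ a) → c), w1   [¬□-rule on 1: fresh world w1, w0Rw1]
3. c ∧ a, w1   [¬→-rule on 2]
4. ¬c, w1   [¬→-rule on 2]
5. c, w1   [∧-rule on 3]
6. a, w1   [∧-rule on 3]
Accessibility: w0Rw1
Branch closes: c and ¬c both at w1.
Every branch of the negation's tableau closes; the branch above is one of them.

Valid in K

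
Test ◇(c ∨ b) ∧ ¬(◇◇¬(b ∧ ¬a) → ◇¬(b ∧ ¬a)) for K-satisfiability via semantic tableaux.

Satisfiable (open branch found)

1. ◇(c ∨ b) ∧ ¬(◇◇¬(b ∧ ¬a) → ◇¬(b ∧ ¬a)), w0
2. ◇(c ∨ b), w0
3. ¬(◇◇¬(b ∧ ¬a) → ◇¬(b ∧ ¬a)), w0
4. ◇◇¬(b ∧ ¬a), w0
5. ¬◇¬(b ∧ ¬a), w0
6. c ∨ b, w1
7. b ∧ ¬a, w1
8. b, w1
9. ¬a, w1
10. ◇¬(b ∧ ¬a), w2
11. b ∧ ¬a, w2
12. b, w2
13. ¬a, w2
14. ¬(b ∧ ¬a), w3
15. a, w3
Accessibility: w0Rw1, w0Rw2, w2Rw3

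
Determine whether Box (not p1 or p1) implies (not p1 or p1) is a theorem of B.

Valid

Tableau for the negation not (Box (not p1 or p1) implies (not p1 or p1)):
1. not (Box (not p1 or p1) implies (not p1 or p1)), u
2. Box (not p1 or p1), u
3. not (not p1 or p1), u
4. p1, u
5. not p1, u
Accessibility: uRu
Branch closes: p1 and not p1 both at u.
Every branch of the negation's tableau closes; the branch above is one of them.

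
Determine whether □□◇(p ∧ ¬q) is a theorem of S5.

Invalid (countermodel exists)

Tableau for the negation ¬□□◇(p ∧ ¬q):
1. ¬□□◇(p ∧ ¬q), u
2. ¬□◇(p ∧ ¬q), v   [¬□-rule on 1: fresh world v, uRv]
3. ¬◇(p ∧ ¬q), w   [¬□-rule on 2: fresh world w, vRw]
4. ¬(p ∧ ¬q), u   [¬◇-rule on 3 via wRu]
5. ¬(p ∧ ¬q), v   [¬◇-rule on 3 via wRv]
6. ¬(p ∧ ¬q), w   [¬◇-rule on 3 via wRw]
7. q, u   [¬∧-rule on 4 (branches; this branch)]
8. q, v   [¬∧-rule on 5 (branches; this branch)]
9. q, w   [¬∧-rule on 6 (branches; this branch)]
Accessibility: uRu, uRv, uRw, vRu, vRv, vRw, wRu, wRv, wRw
The negation has an open branch (countermodel exists).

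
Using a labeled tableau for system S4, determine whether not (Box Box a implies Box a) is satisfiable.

1. not (Box Box a implies Box a), 0
2. Box Box a, 0
3. not Box a, 0
4. Box a, 0
5. a, 0
6. not a, 1
7. Box a, 1
8. a, 1
Accessibility: 0R0, 0R1, 1R1
Branch closes: a and not a both at 1.
All branches of the tableau close; one closing branch shown above.

Unsatisfiable (every branch closes)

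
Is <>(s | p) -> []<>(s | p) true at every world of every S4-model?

Tableau for the negation ~(<>(s | p) -> []<>(s | p)):
1. ~(<>(s | p) -> []<>(s | p)), w0
2. <>(s | p), w0
3. ~[]<>(s | p), w0
4. s | p, w1
5. p, w1
6. ~<>(s | p), w2
7. ~(s | p), w2
8. ~s, w2
9. ~p, w2
Accessibility: w0Rw0, w0Rw1, w0Rw2, w1Rw1, w2Rw2
The negation has an open branch (countermodel exists).

Not valid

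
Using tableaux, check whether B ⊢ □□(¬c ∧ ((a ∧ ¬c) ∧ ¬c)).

Tableau for the negation ¬□□(¬c ∧ ((a ∧ ¬c) ∧ ¬c)):
1. ¬□□(¬c ∧ ((a ∧ ¬c) ∧ ¬c)), w0
2. ¬□(¬c ∧ ((a ∧ ¬c) ∧ ¬c)), w1
3. ¬(¬c ∧ ((a ∧ ¬c) ∧ ¬c)), w2
4. ¬((a ∧ ¬c) ∧ ¬c), w2
5. c, w2
Accessibility: w0Rw0, w0Rw1, w1Rw0, w1Rw1, w1Rw2, w2Rw1, w2Rw2
The negation has an open branch (countermodel exists).

Invalid (countermodel exists)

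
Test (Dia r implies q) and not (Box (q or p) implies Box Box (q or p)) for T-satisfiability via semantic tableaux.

1. (Dia r implies q) and not (Box (q or p) implies Box Box (q or p)), 0
2. Dia r implies q, 0
3. not (Box (q or p) implies Box Box (q or p)), 0
4. Box (q or p), 0
5. not Box Box (q or p), 0
6. q or p, 0
7. q, 0
8. p, 0
9. not Box (q or p), 1
10. q or p, 1
11. p, 1
12. not (q or p), 2
13. not q, 2
14. not p, 2
Accessibility: 0R0, 0R1, 1R1, 1R2, 2R2

Satisfiable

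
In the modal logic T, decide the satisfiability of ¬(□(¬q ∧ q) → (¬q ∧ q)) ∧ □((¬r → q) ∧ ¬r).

1. ¬(□(¬q ∧ q) → (¬q ∧ q)) ∧ □((¬r → q) ∧ ¬r), 0
2. ¬(□(¬q ∧ q) → (¬q ∧ q)), 0
3. □((¬r → q) ∧ ¬r), 0
4. □(¬q ∧ q), 0
5. ¬(¬q ∧ q), 0
6. (¬r → q) ∧ ¬r, 0
7. ¬r → q, 0
8. ¬r, 0
9. ¬q ∧ q, 0
10. ¬q, 0
11. q, 0
Accessibility: 0R0
Branch closes: q and ¬q both at 0.
(One branch shown.) All branches close.

Unsatisfiable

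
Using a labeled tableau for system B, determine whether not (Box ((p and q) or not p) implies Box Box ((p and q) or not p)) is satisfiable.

1. not (Box ((p and q) or not p) implies Box Box ((p and q) or not p)), w0
2. Box ((p and q) or not p), w0
3. not Box Box ((p and q) or not p), w0
4. (p and q) or not p, w0
5. not p, w0
6. not Box ((p and q) or not p), w1
7. (p and q) or not p, w1
8. not p, w1
9. not ((p and q) or not p), w2
10. not (p and q), w2
11. p, w2
12. not q, w2
Accessibility: w0Rw0, w0Rw1, w1Rw0, w1Rw1, w1Rw2, w2Rw1, w2Rw2

Yes, satisfiable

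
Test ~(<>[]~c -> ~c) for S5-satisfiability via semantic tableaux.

1. ~(<>[]~c -> ~c), u
2. <>[]~c, u   [~->-rule on 1]
3. c, u   [~->-rule on 1]
4. []~c, v   [<>-rule on 2: fresh world v, uRv]
5. ~c, u   [[]-rule on 4 via vRu]
Accessibility: uRu, uRv, vRu, vRv
Branch closes: c and ~c both at u.
Every branch closes; the branch above is one of them.

Unsatisfiable (every branch closes)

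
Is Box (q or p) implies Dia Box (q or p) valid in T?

Valid in T

Tableau for the negation not (Box (q or p) implies Dia Box (q or p)):
1. not (Box (q or p) implies Dia Box (q or p)), w0
2. Box (q or p), w0
3. not Dia Box (q or p), w0
4. q or p, w0
5. not Box (q or p), w0
6. p, w0
7. not (q or p), w1
8. not q, w1
9. not p, w1
10. q or p, w1
11. not Box (q or p), w1
12. p, w1
Accessibility: w0Rw0, w0Rw1, w1Rw1
Branch closes: p and not p both at w1.
Every branch of the negation's tableau closes; the branch above is one of them.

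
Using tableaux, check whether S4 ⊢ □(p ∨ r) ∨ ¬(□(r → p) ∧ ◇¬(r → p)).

Valid

Tableau for the negation ¬(□(p ∨ r) ∨ ¬(□(r → p) ∧ ◇¬(r → p))):
1. ¬(□(p ∨ r) ∨ ¬(□(r → p) ∧ ◇¬(r → p))), w0
2. ¬□(p ∨ r), w0   [¬∨-rule on 1]
3. □(r → p) ∧ ◇¬(r → p), w0   [¬∨-rule on 1]
4. □(r → p), w0   [∧-rule on 3]
5. ◇¬(r → p), w0   [∧-rule on 3]
6. r → p, w0   [□-rule on 4 via w0Rw0]
7. p, w0   [→-rule on 6 (branches; this branch)]
8. ¬(p ∨ r), w1   [¬□-rule on 2: fresh world w1, w0Rw1]
9. ¬p, w1   [¬∨-rule on 8]
10. ¬r, w1   [¬∨-rule on 8]
11. r → p, w1   [□-rule on 4 via w0Rw1]
12. ¬(r → p), w2   [◇-rule on 5: fresh world w2, w0Rw2]
13. r, w2   [¬→-rule on 12]
14. ¬p, w2   [¬→-rule on 12]
15. r → p, w2   [□-rule on 4 via w0Rw2]
16. p, w2   [→-rule on 15 (branches; this branch)]
Accessibility: w0Rw0, w0Rw1, w0Rw2, w1Rw1, w2Rw2
Branch closes: p and ¬p both at w2.
Every branch of the negation's tableau closes; the branch above is one of them.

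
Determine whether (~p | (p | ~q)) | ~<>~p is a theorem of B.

Valid

Tableau for the negation ~((~p | (p | ~q)) | ~<>~p):
1. ~((~p | (p | ~q)) | ~<>~p), u
2. ~(~p | (p | ~q)), u   [~|-rule on 1]
3. <>~p, u   [~|-rule on 1]
4. p, u   [~|-rule on 2]
5. ~(p | ~q), u   [~|-rule on 2]
6. ~p, u   [~|-rule on 5]
7. q, u   [~|-rule on 5]
Accessibility: uRu
Branch closes: p and ~p both at u.
Every branch of the negation's tableau closes; the branch above is one of them.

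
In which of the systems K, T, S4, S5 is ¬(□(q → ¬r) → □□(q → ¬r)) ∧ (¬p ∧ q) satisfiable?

K, T

S4-tableau for the formula:
1. ¬(□(q → ¬r) → □□(q → ¬r)) ∧ (¬p ∧ q), 0
2. ¬(□(q → ¬r) → □□(q → ¬r)), 0
3. ¬p ∧ q, 0
4. □(q → ¬r), 0
5. ¬□□(q → ¬r), 0
6. ¬p, 0
7. q, 0
8. q → ¬r, 0
9. ¬r, 0
10. ¬□(q → ¬r), 1
11. q → ¬r, 1
12. ¬r, 1
13. ¬(q → ¬r), 2
14. q, 2
15. r, 2
16. q → ¬r, 2
17. ¬r, 2
Accessibility: 0R0, 0R1, 0R2, 1R1, 1R2, 2R2
Branch closes: r and ¬r both at 2.
Every branch closes (one shown): unsatisfiable in S4, hence also in S5 (every S5-frame is an S4-frame).
T-tableau for the formula:
1. ¬(□(q → ¬r) → □□(q → ¬r)) ∧ (¬p ∧ q), 0
2. ¬(□(q → ¬r) → □□(q → ¬r)), 0
3. ¬p ∧ q, 0
4. □(q → ¬r), 0
5. ¬□□(q → ¬r), 0
6. ¬p, 0
7. q, 0
8. q → ¬r, 0
9. ¬r, 0
10. ¬□(q → ¬r), 1
11. q → ¬r, 1
12. ¬r, 1
13. ¬(q → ¬r), 2
14. q, 2
15. r, 2
Accessibility: 0R0, 0R1, 1R1, 1R2, 2R2
Complete open branch: satisfiable in T, hence also in K (this T-model is also a K-model).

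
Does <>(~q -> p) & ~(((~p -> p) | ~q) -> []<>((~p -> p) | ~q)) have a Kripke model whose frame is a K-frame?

Yes, satisfiable

1. <>(~q -> p) & ~(((~p -> p) | ~q) -> []<>((~p -> p) | ~q)), u
2. <>(~q -> p), u
3. ~(((~p -> p) | ~q) -> []<>((~p -> p) | ~q)), u
4. (~p -> p) | ~q, u
5. ~[]<>((~p -> p) | ~q), u
6. ~q, u
7. ~q -> p, v
8. p, v
9. ~<>((~p -> p) | ~q), w
Accessibility: uRv, uRw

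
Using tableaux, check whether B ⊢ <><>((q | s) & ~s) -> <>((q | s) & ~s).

Tableau for the negation ~(<><>((q | s) & ~s) -> <>((q | s) & ~s)):
1. ~(<><>((q | s) & ~s) -> <>((q | s) & ~s)), w0
2. <><>((q | s) & ~s), w0   [~->-rule on 1]
3. ~<>((q | s) & ~s), w0   [~->-rule on 1]
4. ~((q | s) & ~s), w0   [~<>-rule on 3 via w0Rw0]
5. s, w0   [~&-rule on 4 (branches; this branch)]
6. <>((q | s) & ~s), w1   [<>-rule on 2: fresh world w1, w0Rw1]
7. ~((q | s) & ~s), w1   [~<>-rule on 3 via w0Rw1]
8. s, w1   [~&-rule on 7 (branches; this branch)]
9. (q | s) & ~s, w2   [<>-rule on 6: fresh world w2, w1Rw2]
10. q | s, w2   [&-rule on 9]
11. ~s, w2   [&-rule on 9]
12. q, w2   [|-rule on 10 (branches; this branch)]
Accessibility: w0Rw0, w0Rw1, w1Rw0, w1Rw1, w1Rw2, w2Rw1, w2Rw2
The negation has an open branch (countermodel exists).

No, not valid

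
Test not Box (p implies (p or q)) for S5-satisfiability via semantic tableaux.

Unsatisfiable

1. not Box (p implies (p or q)), w0
2. not (p implies (p or q)), w1
3. p, w1
4. not (p or q), w1
5. not p, w1
6. not q, w1
Accessibility: w0Rw0, w0Rw1, w1Rw0, w1Rw1
Branch closes: p and not p both at w1.
(One branch shown.) All branches close.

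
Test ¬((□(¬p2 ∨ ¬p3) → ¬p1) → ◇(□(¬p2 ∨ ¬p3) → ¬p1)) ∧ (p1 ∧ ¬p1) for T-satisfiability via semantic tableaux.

No, unsatisfiable

1. ¬((□(¬p2 ∨ ¬p3) → ¬p1) → ◇(□(¬p2 ∨ ¬p3) → ¬p1)) ∧ (p1 ∧ ¬p1), u
2. ¬((□(¬p2 ∨ ¬p3) → ¬p1) → ◇(□(¬p2 ∨ ¬p3) → ¬p1)), u
3. p1 ∧ ¬p1, u
4. □(¬p2 ∨ ¬p3) → ¬p1, u
5. ¬◇(□(¬p2 ∨ ¬p3) → ¬p1), u
6. p1, u
7. ¬p1, u
Accessibility: uRu
Branch closes: p1 and ¬p1 both at u.
Every branch closes; the branch above is one of them.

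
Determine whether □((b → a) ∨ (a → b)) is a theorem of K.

Valid in K

Tableau for the negation ¬□((b → a) ∨ (a → b)):
1. ¬□((b → a) ∨ (a → b)), 0
2. ¬((b → a) ∨ (a → b)), 1
3. ¬(b → a), 1
4. ¬(a → b), 1
5. b, 1
6. ¬a, 1
7. a, 1
8. ¬b, 1
Accessibility: 0R1
Branch closes: a and ¬a both at 1.
All branches of the negation close; one closing branch shown above.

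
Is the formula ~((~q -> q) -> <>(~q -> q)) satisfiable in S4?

Unsatisfiable

1. ~((~q -> q) -> <>(~q -> q)), u
2. ~q -> q, u   [~->-rule on 1]
3. ~<>(~q -> q), u   [~->-rule on 1]
4. ~(~q -> q), u   [~<>-rule on 3 via uRu]
5. ~q, u   [~->-rule on 4]
6. q, u   [->-rule on 2 (branches; this branch)]
Accessibility: uRu
Branch closes: q and ~q both at u.
(One branch shown.) All branches close.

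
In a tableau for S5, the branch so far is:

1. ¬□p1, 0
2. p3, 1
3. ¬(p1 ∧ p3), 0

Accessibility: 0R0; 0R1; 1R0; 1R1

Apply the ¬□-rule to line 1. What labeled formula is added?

a fresh world 2 with 0R2, and ¬p1 at 2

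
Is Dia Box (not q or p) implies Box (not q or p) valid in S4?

Not valid

Tableau for the negation not (Dia Box (not q or p) implies Box (not q or p)):
1. not (Dia Box (not q or p) implies Box (not q or p)), u
2. Dia Box (not q or p), u
3. not Box (not q or p), u
4. Box (not q or p), v
5. not q or p, v
6. p, v
7. not (not q or p), w
8. q, w
9. not p, w
Accessibility: uRu, uRv, uRw, vRv, wRw
The negation has an open branch (countermodel exists).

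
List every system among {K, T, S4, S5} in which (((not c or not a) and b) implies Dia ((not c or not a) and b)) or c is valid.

K-tableau for the negation not ((((not c or not a) and b) implies Dia ((not c or not a) and b)) or c):
1. not ((((not c or not a) and b) implies Dia ((not c or not a) and b)) or c), u
2. not (((not c or not a) and b) implies Dia ((not c or not a) and b)), u
3. not c, u
4. (not c or not a) and b, u
5. not Dia ((not c or not a) and b), u
6. not c or not a, u
7. b, u
8. not a, u
Complete open branch: countermodel on a K-frame, so not valid in K.
T-tableau for the negation not ((((not c or not a) and b) implies Dia ((not c or not a) and b)) or c):
1. not ((((not c or not a) and b) implies Dia ((not c or not a) and b)) or c), u
2. not (((not c or not a) and b) implies Dia ((not c or not a) and b)), u
3. not c, u
4. (not c or not a) and b, u
5. not Dia ((not c or not a) and b), u
6. not c or not a, u
7. b, u
8. not ((not c or not a) and b), u
9. not a, u
10. not (not c or not a), u
11. c, u
12. a, u
Accessibility: uRu
Branch closes: c and not c both at u.
Every branch closes (one shown): valid in T, hence also in S4, S5 (every theorem of T is a theorem of S4 and S5).

T, S4, S5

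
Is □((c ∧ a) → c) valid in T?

Valid in T

Tableau for the negation ¬□((c ∧ a) → c):
1. ¬□((c ∧ a) → c), 0
2. ¬((c ∧ a) → c), 1   [¬□-rule on 1: fresh world 1, 0R1]
3. c ∧ a, 1   [¬→-rule on 2]
4. ¬c, 1   [¬→-rule on 2]
5. c, 1   [∧-rule on 3]
6. a, 1   [∧-rule on 3]
Accessibility: 0R0, 0R1, 1R1
Branch closes: c and ¬c both at 1.
All branches of the negation close; one closing branch shown above.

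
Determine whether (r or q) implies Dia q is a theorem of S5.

Tableau for the negation not ((r or q) implies Dia q):
1. not ((r or q) implies Dia q), w0
2. r or q, w0   [neg-implies-rule on 1]
3. not Dia q, w0   [neg-implies-rule on 1]
4. not q, w0   [neg-Dia-rule on 3 via w0Rw0]
5. r, w0   [or-rule on 2 (branches; this branch)]
Accessibility: w0Rw0
The negation has an open branch (countermodel exists).

Not valid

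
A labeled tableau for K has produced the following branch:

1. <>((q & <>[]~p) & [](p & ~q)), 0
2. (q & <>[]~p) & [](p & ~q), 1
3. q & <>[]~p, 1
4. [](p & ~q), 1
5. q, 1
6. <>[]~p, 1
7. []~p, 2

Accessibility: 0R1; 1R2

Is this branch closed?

There is no literal clash: for every atom and world, at most one sign appears.

Not closed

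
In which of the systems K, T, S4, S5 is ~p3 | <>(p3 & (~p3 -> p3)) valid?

K-tableau for the negation ~(~p3 | <>(p3 & (~p3 -> p3))):
1. ~(~p3 | <>(p3 & (~p3 -> p3))), w0
2. p3, w0
3. ~<>(p3 & (~p3 -> p3)), w0
Complete open branch: countermodel on a K-frame, so not valid in K.
T-tableau for the negation ~(~p3 | <>(p3 & (~p3 -> p3))):
1. ~(~p3 | <>(p3 & (~p3 -> p3))), w0
2. p3, w0
3. ~<>(p3 & (~p3 -> p3)), w0
4. ~(p3 & (~p3 -> p3)), w0
5. ~(~p3 -> p3), w0
6. ~p3, w0
Accessibility: w0Rw0
Branch closes: p3 and ~p3 both at w0.
Every branch closes (one shown): valid in T, hence also in S4, S5 (every theorem of T is a theorem of S4 and S5).

T, S4, S5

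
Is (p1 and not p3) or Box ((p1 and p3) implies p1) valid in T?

Valid

Tableau for the negation not ((p1 and not p3) or Box ((p1 and p3) implies p1)):
1. not ((p1 and not p3) or Box ((p1 and p3) implies p1)), w0
2. not (p1 and not p3), w0
3. not Box ((p1 and p3) implies p1), w0
4. p3, w0
5. not ((p1 and p3) implies p1), w1
6. p1 and p3, w1
7. not p1, w1
8. p1, w1
9. p3, w1
Accessibility: w0Rw0, w0Rw1, w1Rw1
Branch closes: p1 and not p1 both at w1.
Every branch of the negation's tableau closes; the branch above is one of them.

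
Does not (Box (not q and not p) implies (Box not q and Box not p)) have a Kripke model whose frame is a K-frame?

Unsatisfiable

1. not (Box (not q and not p) implies (Box not q and Box not p)), w0
2. Box (not q and not p), w0   [neg-implies-rule on 1]
3. not (Box not q and Box not p), w0   [neg-implies-rule on 1]
4. not Box not p, w0   [neg-and-rule on 3 (branches; this branch)]
5. p, w1   [neg-Box-rule on 4: fresh world w1, w0Rw1]
6. not q and not p, w1   [Box-rule on 2 via w0Rw1]
7. not q, w1   [and-rule on 6]
8. not p, w1   [and-rule on 6]
Accessibility: w0Rw1
Branch closes: p and not p both at w1.
All branches of the tableau close; one closing branch shown above.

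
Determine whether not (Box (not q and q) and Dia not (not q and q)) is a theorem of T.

Valid in T

Tableau for the negation Box (not q and q) and Dia not (not q and q):
1. Box (not q and q) and Dia not (not q and q), w0
2. Box (not q and q), w0
3. Dia not (not q and q), w0
4. not q and q, w0
5. not q, w0
6. q, w0
Accessibility: w0Rw0
Branch closes: q and not q both at w0.
Every branch of the negation's tableau closes; the branch above is one of them.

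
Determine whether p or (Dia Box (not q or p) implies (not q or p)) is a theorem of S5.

Tableau for the negation not (p or (Dia Box (not q or p) implies (not q or p))):
1. not (p or (Dia Box (not q or p) implies (not q or p))), w0
2. not p, w0   [neg-or-rule on 1]
3. not (Dia Box (not q or p) implies (not q or p)), w0   [neg-or-rule on 1]
4. Dia Box (not q or p), w0   [neg-implies-rule on 3]
5. not (not q or p), w0   [neg-implies-rule on 3]
6. q, w0   [neg-or-rule on 5]
7. Box (not q or p), w1   [Dia-rule on 4: fresh world w1, w0Rw1]
8. not q or p, w0   [Box-rule on 7 via w1Rw0]
9. not q or p, w1   [Box-rule on 7 via w1Rw1]
10. p, w0   [or-rule on 8 (branches; this branch)]
Accessibility: w0Rw0, w0Rw1, w1Rw0, w1Rw1
Branch closes: p and not p both at w0.
Every branch of the negation's tableau closes; the branch above is one of them.

Yes, valid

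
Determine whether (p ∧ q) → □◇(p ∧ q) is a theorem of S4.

Not valid

Tableau for the negation ¬((p ∧ q) → □◇(p ∧ q)):
1. ¬((p ∧ q) → □◇(p ∧ q)), u
2. p ∧ q, u
3. ¬□◇(p ∧ q), u
4. p, u
5. q, u
6. ¬◇(p ∧ q), v
7. ¬(p ∧ q), v
8. ¬q, v
Accessibility: uRu, uRv, vRv
The negation has an open branch (countermodel exists).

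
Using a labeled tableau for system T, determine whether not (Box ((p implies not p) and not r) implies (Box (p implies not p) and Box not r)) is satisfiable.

Unsatisfiable (every branch closes)

1. not (Box ((p implies not p) and not r) implies (Box (p implies not p) and Box not r)), u
2. Box ((p implies not p) and not r), u   [neg-implies-rule on 1]
3. not (Box (p implies not p) and Box not r), u   [neg-implies-rule on 1]
4. (p implies not p) and not r, u   [Box-rule on 2 via uRu]
5. p implies not p, u   [and-rule on 4]
6. not r, u   [and-rule on 4]
7. not Box (p implies not p), u   [neg-and-rule on 3 (branches; this branch)]
8. not p, u   [implies-rule on 5 (branches; this branch)]
9. not (p implies not p), v   [neg-Box-rule on 7: fresh world v, uRv]
10. p, v   [neg-implies-rule on 9]
11. (p implies not p) and not r, v   [Box-rule on 2 via uRv]
12. p implies not p, v   [and-rule on 11]
13. not r, v   [and-rule on 11]
14. not p, v   [implies-rule on 12 (branches; this branch)]
Accessibility: uRu, uRv, vRv
Branch closes: p and not p both at v.
(One branch shown.) All branches close.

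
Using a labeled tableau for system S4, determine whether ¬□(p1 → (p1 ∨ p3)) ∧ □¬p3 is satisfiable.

Unsatisfiable

1. ¬□(p1 → (p1 ∨ p3)) ∧ □¬p3, w0
2. ¬□(p1 → (p1 ∨ p3)), w0   [∧-rule on 1]
3. □¬p3, w0   [∧-rule on 1]
4. ¬p3, w0   [□-rule on 3 via w0Rw0]
5. ¬(p1 → (p1 ∨ p3)), w1   [¬□-rule on 2: fresh world w1, w0Rw1]
6. p1, w1   [¬→-rule on 5]
7. ¬(p1 ∨ p3), w1   [¬→-rule on 5]
8. ¬p1, w1   [¬∨-rule on 7]
9. ¬p3, w1   [¬∨-rule on 7]
Accessibility: w0Rw0, w0Rw1, w1Rw1
Branch closes: p1 and ¬p1 both at w1.
Every branch closes; the branch above is one of them.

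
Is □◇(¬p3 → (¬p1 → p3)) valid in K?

Invalid (countermodel exists)

Tableau for the negation ¬□◇(¬p3 → (¬p1 → p3)):
1. ¬□◇(¬p3 → (¬p1 → p3)), 0
2. ¬◇(¬p3 → (¬p1 → p3)), 1   [¬□-rule on 1: fresh world 1, 0R1]
Accessibility: 0R1
The negation has an open branch (countermodel exists).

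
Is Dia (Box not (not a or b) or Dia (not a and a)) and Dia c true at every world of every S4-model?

No, not valid

Tableau for the negation not (Dia (Box not (not a or b) or Dia (not a and a)) and Dia c):
1. not (Dia (Box not (not a or b) or Dia (not a and a)) and Dia c), u
2. not Dia c, u
3. not c, u
Accessibility: uRu
The negation has an open branch (countermodel exists).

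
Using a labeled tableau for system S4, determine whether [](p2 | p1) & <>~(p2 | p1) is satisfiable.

No, unsatisfiable

1. [](p2 | p1) & <>~(p2 | p1), 0
2. [](p2 | p1), 0
3. <>~(p2 | p1), 0
4. p2 | p1, 0
5. p1, 0
6. ~(p2 | p1), 1
7. ~p2, 1
8. ~p1, 1
9. p2 | p1, 1
10. p1, 1
Accessibility: 0R0, 0R1, 1R1
Branch closes: p1 and ~p1 both at 1.
(One branch shown.) All branches close.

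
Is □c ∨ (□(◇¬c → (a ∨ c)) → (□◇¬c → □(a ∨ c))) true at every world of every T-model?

Tableau for the negation ¬(□c ∨ (□(◇¬c → (a ∨ c)) → (□◇¬c → □(a ∨ c)))):
1. ¬(□c ∨ (□(◇¬c → (a ∨ c)) → (□◇¬c → □(a ∨ c)))), u
2. ¬□c, u
3. ¬(□(◇¬c → (a ∨ c)) → (□◇¬c → □(a ∨ c))), u
4. □(◇¬c → (a ∨ c)), u
5. ¬(□◇¬c → □(a ∨ c)), u
6. □◇¬c, u
7. ¬□(a ∨ c), u
8. ◇¬c → (a ∨ c), u
9. ◇¬c, u
10. a ∨ c, u
11. c, u
12. ¬c, v
13. ◇¬c → (a ∨ c), v
14. ◇¬c, v
15. a ∨ c, v
16. a, v
17. ¬(a ∨ c), w
18. ¬a, w
19. ¬c, w
20. ◇¬c → (a ∨ c), w
21. ◇¬c, w
22. a ∨ c, w
23. c, w
Accessibility: uRu, uRv, uRw, vRv, wRw
Branch closes: c and ¬c both at w.
All branches of the negation close; one closing branch shown above.

Valid in T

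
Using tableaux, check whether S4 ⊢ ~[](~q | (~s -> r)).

Tableau for the negation [](~q | (~s -> r)):
1. [](~q | (~s -> r)), 0
2. ~q | (~s -> r), 0
3. ~s -> r, 0
4. r, 0
Accessibility: 0R0
The negation has an open branch (countermodel exists).

Not valid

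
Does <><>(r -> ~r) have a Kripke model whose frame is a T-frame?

1. <><>(r -> ~r), u
2. <>(r -> ~r), v   [<>-rule on 1: fresh world v, uRv]
3. r -> ~r, w   [<>-rule on 2: fresh world w, vRw]
4. ~r, w   [->-rule on 3 (branches; this branch)]
Accessibility: uRu, uRv, vRv, vRw, wRw

Satisfiable (open branch found)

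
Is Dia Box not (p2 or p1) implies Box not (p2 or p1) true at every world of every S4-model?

Tableau for the negation not (Dia Box not (p2 or p1) implies Box not (p2 or p1)):
1. not (Dia Box not (p2 or p1) implies Box not (p2 or p1)), u
2. Dia Box not (p2 or p1), u
3. not Box not (p2 or p1), u
4. Box not (p2 or p1), v
5. not (p2 or p1), v
6. not p2, v
7. not p1, v
8. p2 or p1, w
9. p1, w
Accessibility: uRu, uRv, uRw, vRv, wRw
The negation has an open branch (countermodel exists).

Not valid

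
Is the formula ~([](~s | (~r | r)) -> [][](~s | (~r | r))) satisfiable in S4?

No, unsatisfiable

1. ~([](~s | (~r | r)) -> [][](~s | (~r | r))), u
2. [](~s | (~r | r)), u
3. ~[][](~s | (~r | r)), u
4. ~s | (~r | r), u
5. ~r | r, u
6. r, u
7. ~[](~s | (~r | r)), v
8. ~s | (~r | r), v
9. ~r | r, v
10. r, v
11. ~(~s | (~r | r)), w
12. s, w
13. ~(~r | r), w
14. r, w
15. ~r, w
Accessibility: uRu, uRv, uRw, vRv, vRw, wRw
Branch closes: r and ~r both at w.
Every branch closes; the branch above is one of them.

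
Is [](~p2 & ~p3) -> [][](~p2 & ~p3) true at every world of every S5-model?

Tableau for the negation ~([](~p2 & ~p3) -> [][](~p2 & ~p3)):
1. ~([](~p2 & ~p3) -> [][](~p2 & ~p3)), u
2. [](~p2 & ~p3), u
3. ~[][](~p2 & ~p3), u
4. ~p2 & ~p3, u
5. ~p2, u
6. ~p3, u
7. ~[](~p2 & ~p3), v
8. ~p2 & ~p3, v
9. ~p2, v
10. ~p3, v
11. ~(~p2 & ~p3), w
12. ~p2 & ~p3, w
13. ~p2, w
14. ~p3, w
15. p3, w
Accessibility: uRu, uRv, uRw, vRu, vRv, vRw, wRu, wRv, wRw
Branch closes: p3 and ~p3 both at w.
Every branch of the negation's tableau closes; the branch above is one of them.

Valid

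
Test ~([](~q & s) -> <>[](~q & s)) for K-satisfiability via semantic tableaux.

Satisfiable (open branch found)

1. ~([](~q & s) -> <>[](~q & s)), w0
2. [](~q & s), w0
3. ~<>[](~q & s), w0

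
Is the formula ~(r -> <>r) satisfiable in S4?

Unsatisfiable

1. ~(r -> <>r), u
2. r, u   [~->-rule on 1]
3. ~<>r, u   [~->-rule on 1]
4. ~r, u   [~<>-rule on 3 via uRu]
Accessibility: uRu
Branch closes: r and ~r both at u.
Every branch closes; the branch above is one of them.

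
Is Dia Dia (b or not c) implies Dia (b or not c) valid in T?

Not valid

Tableau for the negation not (Dia Dia (b or not c) implies Dia (b or not c)):
1. not (Dia Dia (b or not c) implies Dia (b or not c)), u
2. Dia Dia (b or not c), u
3. not Dia (b or not c), u
4. not (b or not c), u
5. not b, u
6. c, u
7. Dia (b or not c), v
8. not (b or not c), v
9. not b, v
10. c, v
11. b or not c, w
12. not c, w
Accessibility: uRu, uRv, vRv, vRw, wRw
The negation has an open branch (countermodel exists).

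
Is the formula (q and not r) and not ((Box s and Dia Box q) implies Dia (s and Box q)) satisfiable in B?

1. (q and not r) and not ((Box s and Dia Box q) implies Dia (s and Box q)), 0
2. q and not r, 0   [and-rule on 1]
3. not ((Box s and Dia Box q) implies Dia (s and Box q)), 0   [and-rule on 1]
4. q, 0   [and-rule on 2]
5. not r, 0   [and-rule on 2]
6. Box s and Dia Box q, 0   [neg-implies-rule on 3]
7. not Dia (s and Box q), 0   [neg-implies-rule on 3]
8. Box s, 0   [and-rule on 6]
9. Dia Box q, 0   [and-rule on 6]
10. not (s and Box q), 0   [neg-Dia-rule on 7 via 0R0]
11. s, 0   [Box-rule on 8 via 0R0]
12. not Box q, 0   [neg-and-rule on 10 (branches; this branch)]
13. Box q, 1   [Dia-rule on 9: fresh world 1, 0R1]
14. not (s and Box q), 1   [neg-Dia-rule on 7 via 0R1]
15. s, 1   [Box-rule on 8 via 0R1]
16. q, 1   [Box-rule on 13 via 1R1]
17. not Box q, 1   [neg-and-rule on 14 (branches; this branch)]
18. not q, 2   [neg-Box-rule on 12: fresh world 2, 0R2]
19. not (s and Box q), 2   [neg-Dia-rule on 7 via 0R2]
20. s, 2   [Box-rule on 8 via 0R2]
21. not Box q, 2   [neg-and-rule on 19 (branches; this branch)]
22. not q, 3   [neg-Box-rule on 17: fresh world 3, 1R3]
23. q, 3   [Box-rule on 13 via 1R3]
Accessibility: 0R0, 0R1, 0R2, 1R0, 1R1, 1R3, 2R0, 2R2, 3R1, 3R3
Branch closes: q and not q both at 3.
(One branch shown.) All branches close.

Unsatisfiable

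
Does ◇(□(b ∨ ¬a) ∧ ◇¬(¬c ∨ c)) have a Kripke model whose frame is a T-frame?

Unsatisfiable

1. ◇(□(b ∨ ¬a) ∧ ◇¬(¬c ∨ c)), w0
2. □(b ∨ ¬a) ∧ ◇¬(¬c ∨ c), w1
3. □(b ∨ ¬a), w1
4. ◇¬(¬c ∨ c), w1
5. b ∨ ¬a, w1
6. ¬a, w1
7. ¬(¬c ∨ c), w2
8. c, w2
9. ¬c, w2
Accessibility: w0Rw0, w0Rw1, w1Rw1, w1Rw2, w2Rw2
Branch closes: c and ¬c both at w2.
(One branch shown.) All branches close.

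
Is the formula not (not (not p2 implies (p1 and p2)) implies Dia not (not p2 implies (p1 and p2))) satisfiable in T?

Unsatisfiable (every branch closes)

1. not (not (not p2 implies (p1 and p2)) implies Dia not (not p2 implies (p1 and p2))), 0
2. not (not p2 implies (p1 and p2)), 0   [neg-implies-rule on 1]
3. not Dia not (not p2 implies (p1 and p2)), 0   [neg-implies-rule on 1]
4. not p2, 0   [neg-implies-rule on 2]
5. not (p1 and p2), 0   [neg-implies-rule on 2]
6. not p2 implies (p1 and p2), 0   [neg-Dia-rule on 3 via 0R0]
7. p1 and p2, 0   [implies-rule on 6 (branches; this branch)]
8. p1, 0   [and-rule on 7]
9. p2, 0   [and-rule on 7]
Accessibility: 0R0
Branch closes: p2 and not p2 both at 0.
All branches of the tableau close; one closing branch shown above.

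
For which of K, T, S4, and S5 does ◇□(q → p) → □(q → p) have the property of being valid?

S5

S4-tableau for the negation ¬(◇□(q → p) → □(q → p)):
1. ¬(◇□(q → p) → □(q → p)), u
2. ◇□(q → p), u   [¬→-rule on 1]
3. ¬□(q → p), u   [¬→-rule on 1]
4. □(q → p), v   [◇-rule on 2: fresh world v, uRv]
5. q → p, v   [□-rule on 4 via vRv]
6. p, v   [→-rule on 5 (branches; this branch)]
7. ¬(q → p), w   [¬□-rule on 3: fresh world w, uRw]
8. q, w   [¬→-rule on 7]
9. ¬p, w   [¬→-rule on 7]
Accessibility: uRu, uRv, uRw, vRv, wRw
Complete open branch: countermodel on an S4-frame, so not valid in S4, nor in K, T (the same frame is also a K-frame and a T-frame).
S5-tableau for the negation ¬(◇□(q → p) → □(q → p)):
1. ¬(◇□(q → p) → □(q → p)), u
2. ◇□(q → p), u   [¬→-rule on 1]
3. ¬□(q → p), u   [¬→-rule on 1]
4. □(q → p), v   [◇-rule on 2: fresh world v, uRv]
5. q → p, u   [□-rule on 4 via vRu]
6. q → p, v   [□-rule on 4 via vRv]
7. p, u   [→-rule on 5 (branches; this branch)]
8. p, v   [→-rule on 6 (branches; this branch)]
9. ¬(q → p), w   [¬□-rule on 3: fresh world w, uRw]
10. q, w   [¬→-rule on 9]
11. ¬p, w   [¬→-rule on 9]
12. q → p, w   [□-rule on 4 via vRw]
13. p, w   [→-rule on 12 (branches; this branch)]
Accessibility: uRu, uRv, uRw, vRu, vRv, vRw, wRu, wRv, wRw
Branch closes: p and ¬p both at w.
Every branch closes (one shown): valid in S5.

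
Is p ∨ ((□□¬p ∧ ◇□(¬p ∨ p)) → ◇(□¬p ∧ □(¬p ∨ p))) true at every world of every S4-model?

Valid

Tableau for the negation ¬(p ∨ ((□□¬p ∧ ◇□(¬p ∨ p)) → ◇(□¬p ∧ □(¬p ∨ p)))):
1. ¬(p ∨ ((□□¬p ∧ ◇□(¬p ∨ p)) → ◇(□¬p ∧ □(¬p ∨ p)))), u
2. ¬p, u   [¬∨-rule on 1]
3. ¬((□□¬p ∧ ◇□(¬p ∨ p)) → ◇(□¬p ∧ □(¬p ∨ p))), u   [¬∨-rule on 1]
4. □□¬p ∧ ◇□(¬p ∨ p), u   [¬→-rule on 3]
5. ¬◇(□¬p ∧ □(¬p ∨ p)), u   [¬→-rule on 3]
6. □□¬p, u   [∧-rule on 4]
7. ◇□(¬p ∨ p), u   [∧-rule on 4]
8. ¬(□¬p ∧ □(¬p ∨ p)), u   [¬◇-rule on 5 via uRu]
9. □¬p, u   [□-rule on 6 via uRu]
10. ¬□¬p, u   [¬∧-rule on 8 (branches; this branch)]
11. □(¬p ∨ p), v   [◇-rule on 7: fresh world v, uRv]
12. ¬(□¬p ∧ □(¬p ∨ p)), v   [¬◇-rule on 5 via uRv]
13. □¬p, v   [□-rule on 6 via uRv]
14. ¬p, v   [□-rule on 9 via uRv]
15. ¬p ∨ p, v   [□-rule on 11 via vRv]
16. ¬□(¬p ∨ p), v   [¬∧-rule on 12 (branches; this branch)]
17. p, w   [¬□-rule on 10: fresh world w, uRw]
18. ¬(□¬p ∧ □(¬p ∨ p)), w   [¬◇-rule on 5 via uRw]
19. □¬p, w   [□-rule on 6 via uRw]
20. ¬p, w   [□-rule on 9 via uRw]
Accessibility: uRu, uRv, uRw, vRv, wRw
Branch closes: p and ¬p both at w.
All branches of the negation close; one closing branch shown above.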